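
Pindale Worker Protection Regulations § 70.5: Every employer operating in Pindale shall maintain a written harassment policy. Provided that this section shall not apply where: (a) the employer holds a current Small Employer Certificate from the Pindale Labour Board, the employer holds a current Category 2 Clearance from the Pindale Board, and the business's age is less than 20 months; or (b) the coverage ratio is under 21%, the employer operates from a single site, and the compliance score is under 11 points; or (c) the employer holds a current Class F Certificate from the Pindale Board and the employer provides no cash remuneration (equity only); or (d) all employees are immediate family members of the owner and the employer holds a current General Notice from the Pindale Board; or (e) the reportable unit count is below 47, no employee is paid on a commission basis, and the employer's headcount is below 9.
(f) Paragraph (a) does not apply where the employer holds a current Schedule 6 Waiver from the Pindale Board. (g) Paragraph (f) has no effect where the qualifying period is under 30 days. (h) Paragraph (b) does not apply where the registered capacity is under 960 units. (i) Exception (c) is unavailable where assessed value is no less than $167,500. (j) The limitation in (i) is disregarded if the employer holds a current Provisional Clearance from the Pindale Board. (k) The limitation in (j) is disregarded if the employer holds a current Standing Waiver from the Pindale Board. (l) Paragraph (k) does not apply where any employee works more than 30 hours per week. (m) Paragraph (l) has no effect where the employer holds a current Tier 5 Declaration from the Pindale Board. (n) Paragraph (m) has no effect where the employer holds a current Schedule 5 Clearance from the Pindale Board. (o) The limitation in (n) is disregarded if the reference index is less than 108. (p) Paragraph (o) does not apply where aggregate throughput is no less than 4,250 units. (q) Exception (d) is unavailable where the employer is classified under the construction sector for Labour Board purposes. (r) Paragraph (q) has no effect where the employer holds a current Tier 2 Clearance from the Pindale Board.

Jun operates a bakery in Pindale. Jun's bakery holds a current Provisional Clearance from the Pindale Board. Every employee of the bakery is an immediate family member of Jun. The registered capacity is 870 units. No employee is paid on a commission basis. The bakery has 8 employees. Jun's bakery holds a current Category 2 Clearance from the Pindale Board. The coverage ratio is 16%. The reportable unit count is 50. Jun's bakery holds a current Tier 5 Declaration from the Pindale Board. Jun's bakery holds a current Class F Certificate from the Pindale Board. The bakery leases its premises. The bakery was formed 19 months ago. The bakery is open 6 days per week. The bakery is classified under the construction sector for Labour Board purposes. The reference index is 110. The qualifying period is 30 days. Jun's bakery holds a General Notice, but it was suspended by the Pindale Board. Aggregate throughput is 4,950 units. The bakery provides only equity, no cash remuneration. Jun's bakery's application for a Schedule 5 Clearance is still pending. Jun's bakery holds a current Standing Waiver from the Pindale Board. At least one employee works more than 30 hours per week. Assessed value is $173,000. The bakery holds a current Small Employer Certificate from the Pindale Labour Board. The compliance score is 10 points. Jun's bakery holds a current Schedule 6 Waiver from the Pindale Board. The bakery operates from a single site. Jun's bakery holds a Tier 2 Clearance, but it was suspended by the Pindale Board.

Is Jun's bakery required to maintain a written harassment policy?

Yes — Jun's bakery must maintain a written harassment policy.

Exception (a) is satisfied on its face — a current Small Employer Certificate is held; a current Category 2 Clearance is held; the business's age is 19 months, less than the 20 months limit. However, paragraphs (f)–(g) must be considered: (f) is triggered — a current Schedule 6 Waiver is held. (g), which would lift (f), is inapplicable — the qualifying period is 30 days, not under 30 days. (a) is therefore removed.
Exception (b): the coverage ratio is 16%, under the 21% limit; the employer operates from a single site; the compliance score is 10 points, under the 11 points limit — every condition holds. But: (h) operates against (b): the registered capacity is 870 units, under the 960 units limit. Exception (b) does not apply.
Exception (c)'s conditions are all satisfied: a current Class F Certificate is held; remuneration is equity-only. But: (i) operates against (c): assessed value is $173,000, meeting the $167,500 threshold. (j) would limit (i) — a current Provisional Clearance is held — but (k) sets (j) aside: (k) applies — a current Standing Waiver is held. (l) would limit (k) — at least one employee exceeds 30 hours/week — but (m) sets (l) aside: (m) operates against (l): a current Tier 5 Declaration is held. (n), which would lift (m), is inapplicable — there is no Schedule 5 Clearance in force. Exception (c) does not apply.
Exception (d) fails — the General Notice is not current.
Exception (e) does not apply: the reportable unit count is 50, not below 47.
None of the exceptions is available; § 70.5 applies in full.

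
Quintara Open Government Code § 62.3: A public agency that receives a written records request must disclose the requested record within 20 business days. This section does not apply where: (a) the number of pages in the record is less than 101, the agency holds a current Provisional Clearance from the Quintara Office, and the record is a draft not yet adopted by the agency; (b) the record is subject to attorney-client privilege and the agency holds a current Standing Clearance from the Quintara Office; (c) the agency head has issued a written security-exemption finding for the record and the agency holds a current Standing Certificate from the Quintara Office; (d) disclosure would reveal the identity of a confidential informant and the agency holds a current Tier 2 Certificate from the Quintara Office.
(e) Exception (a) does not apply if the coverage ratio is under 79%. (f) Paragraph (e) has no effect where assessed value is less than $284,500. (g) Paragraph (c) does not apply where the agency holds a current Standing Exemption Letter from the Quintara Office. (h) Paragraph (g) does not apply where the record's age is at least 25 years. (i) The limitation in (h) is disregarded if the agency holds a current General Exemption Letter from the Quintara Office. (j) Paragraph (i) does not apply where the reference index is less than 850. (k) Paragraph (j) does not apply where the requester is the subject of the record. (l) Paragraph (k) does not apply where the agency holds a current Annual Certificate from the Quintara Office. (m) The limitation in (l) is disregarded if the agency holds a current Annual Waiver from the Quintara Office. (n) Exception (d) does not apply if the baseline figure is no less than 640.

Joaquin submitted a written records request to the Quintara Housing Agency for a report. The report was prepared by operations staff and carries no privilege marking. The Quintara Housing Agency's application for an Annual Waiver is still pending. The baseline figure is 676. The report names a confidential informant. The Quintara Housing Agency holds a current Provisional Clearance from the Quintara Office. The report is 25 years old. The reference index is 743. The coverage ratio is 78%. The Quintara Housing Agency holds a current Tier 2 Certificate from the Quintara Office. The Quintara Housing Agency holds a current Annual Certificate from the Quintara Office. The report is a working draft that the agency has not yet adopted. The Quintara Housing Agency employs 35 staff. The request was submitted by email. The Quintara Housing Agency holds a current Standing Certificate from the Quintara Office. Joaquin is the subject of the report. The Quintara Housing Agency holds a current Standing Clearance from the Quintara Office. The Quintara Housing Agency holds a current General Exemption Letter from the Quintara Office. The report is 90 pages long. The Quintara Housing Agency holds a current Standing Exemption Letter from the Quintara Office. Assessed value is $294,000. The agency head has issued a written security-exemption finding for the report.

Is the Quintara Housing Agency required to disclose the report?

Exception (a): the number of pages in the record is 90, less than the 101 limit; a current Provisional Clearance is held; the report is an unadopted draft — every condition holds. Turning to paragraphs (e)–(f): (e) operates — the coverage ratio is 78%, under the 79% limit. (f), which would lift (e), is not triggered — assessed value is $294,000, not less than $284,500. So (a) is unavailable.
Exception (b) fails — the report carries no privilege marking.
Exception (c)'s conditions are all satisfied: a written security-exemption finding has been issued; a current Standing Certificate is held. As to paragraphs (g)–(m): (g) is engaged (a current Standing Exemption Letter is held), but is displaced by (h): (h) operates against (g): the record's age is 25 years, meeting the 25 years threshold. (i) would limit (h) — a current General Exemption Letter is held — but (j) sets (i) aside: (j) operates — the reference index is 743, less than the 850 limit. (k) is engaged (Joaquin is the subject of the report), but is set aside by (l): (l) is triggered — a current Annual Certificate is held. (m) is not engaged (no current Annual Waiver is held), so (l) stands. (c) remains available.
All of (d)'s requirements are met (the report names a confidential informant; a current Tier 2 Certificate is held). However, paragraph (n) must be considered: (n) operates against (d): the baseline figure is 676, meeting the 640 threshold. (d) is therefore removed.

No — exception (c) applies; the Quintara Housing Agency is not required to disclose the report.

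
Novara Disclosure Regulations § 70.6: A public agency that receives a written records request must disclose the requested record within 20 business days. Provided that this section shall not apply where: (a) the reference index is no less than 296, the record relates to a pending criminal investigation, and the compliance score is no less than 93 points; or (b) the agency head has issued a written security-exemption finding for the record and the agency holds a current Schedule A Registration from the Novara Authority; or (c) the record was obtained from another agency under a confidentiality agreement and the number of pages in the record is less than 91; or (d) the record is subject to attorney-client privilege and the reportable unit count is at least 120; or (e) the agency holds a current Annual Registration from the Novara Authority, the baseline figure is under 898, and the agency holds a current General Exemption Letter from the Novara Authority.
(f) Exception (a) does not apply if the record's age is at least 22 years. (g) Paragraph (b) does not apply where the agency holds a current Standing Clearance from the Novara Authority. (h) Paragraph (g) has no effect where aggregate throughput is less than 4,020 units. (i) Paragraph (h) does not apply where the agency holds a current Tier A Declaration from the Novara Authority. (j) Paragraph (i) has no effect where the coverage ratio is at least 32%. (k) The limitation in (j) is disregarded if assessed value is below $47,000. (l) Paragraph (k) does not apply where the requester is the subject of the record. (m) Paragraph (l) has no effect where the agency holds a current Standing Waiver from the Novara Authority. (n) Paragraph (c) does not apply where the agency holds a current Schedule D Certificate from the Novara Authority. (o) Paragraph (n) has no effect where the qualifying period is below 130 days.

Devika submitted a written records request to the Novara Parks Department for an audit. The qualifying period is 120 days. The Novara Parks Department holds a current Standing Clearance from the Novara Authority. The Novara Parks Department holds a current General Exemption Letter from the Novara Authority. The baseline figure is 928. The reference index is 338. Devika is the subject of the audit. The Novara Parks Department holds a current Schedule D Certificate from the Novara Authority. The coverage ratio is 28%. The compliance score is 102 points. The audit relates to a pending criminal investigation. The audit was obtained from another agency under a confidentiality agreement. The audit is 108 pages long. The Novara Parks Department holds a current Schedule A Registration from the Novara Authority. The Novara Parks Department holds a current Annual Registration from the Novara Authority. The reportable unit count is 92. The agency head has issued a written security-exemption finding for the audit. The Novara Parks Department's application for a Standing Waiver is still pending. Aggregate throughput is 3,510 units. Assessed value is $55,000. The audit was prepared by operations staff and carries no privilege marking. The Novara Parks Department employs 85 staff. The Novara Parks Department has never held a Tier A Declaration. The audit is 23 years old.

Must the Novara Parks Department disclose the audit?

Exception (a): the reference index is 338, meeting the 296 threshold; the audit relates to a pending investigation; the compliance score is 102 points, meeting the 93 points threshold — every condition holds. But: (f) is engaged — the record's age is 23 years, meeting the 22 years threshold. So (a) is unavailable.
All of (b)'s requirements are met (a written security-exemption finding has been issued; a current Schedule A Registration is held). Considering the limiting provisions: (g) is engaged (a current Standing Clearance is held), but yields to (h): (h) operates against (g): aggregate throughput is 3,510 units, less than the 4,020 units limit. (i), which would lift (h), is not triggered — there is no Tier A Declaration in force. (b) remains available.
Exception (c) does not apply: the number of pages in the record is 108, not less than 91.
Exception (d) requires that the record is subject to attorney-client privilege; but the audit carries no privilege marking, so (d) is unavailable.
Exception (e) fails — the baseline figure is 928, not under 898.

No — exception (b) applies; the Novara Parks Department is not required to disclose the audit.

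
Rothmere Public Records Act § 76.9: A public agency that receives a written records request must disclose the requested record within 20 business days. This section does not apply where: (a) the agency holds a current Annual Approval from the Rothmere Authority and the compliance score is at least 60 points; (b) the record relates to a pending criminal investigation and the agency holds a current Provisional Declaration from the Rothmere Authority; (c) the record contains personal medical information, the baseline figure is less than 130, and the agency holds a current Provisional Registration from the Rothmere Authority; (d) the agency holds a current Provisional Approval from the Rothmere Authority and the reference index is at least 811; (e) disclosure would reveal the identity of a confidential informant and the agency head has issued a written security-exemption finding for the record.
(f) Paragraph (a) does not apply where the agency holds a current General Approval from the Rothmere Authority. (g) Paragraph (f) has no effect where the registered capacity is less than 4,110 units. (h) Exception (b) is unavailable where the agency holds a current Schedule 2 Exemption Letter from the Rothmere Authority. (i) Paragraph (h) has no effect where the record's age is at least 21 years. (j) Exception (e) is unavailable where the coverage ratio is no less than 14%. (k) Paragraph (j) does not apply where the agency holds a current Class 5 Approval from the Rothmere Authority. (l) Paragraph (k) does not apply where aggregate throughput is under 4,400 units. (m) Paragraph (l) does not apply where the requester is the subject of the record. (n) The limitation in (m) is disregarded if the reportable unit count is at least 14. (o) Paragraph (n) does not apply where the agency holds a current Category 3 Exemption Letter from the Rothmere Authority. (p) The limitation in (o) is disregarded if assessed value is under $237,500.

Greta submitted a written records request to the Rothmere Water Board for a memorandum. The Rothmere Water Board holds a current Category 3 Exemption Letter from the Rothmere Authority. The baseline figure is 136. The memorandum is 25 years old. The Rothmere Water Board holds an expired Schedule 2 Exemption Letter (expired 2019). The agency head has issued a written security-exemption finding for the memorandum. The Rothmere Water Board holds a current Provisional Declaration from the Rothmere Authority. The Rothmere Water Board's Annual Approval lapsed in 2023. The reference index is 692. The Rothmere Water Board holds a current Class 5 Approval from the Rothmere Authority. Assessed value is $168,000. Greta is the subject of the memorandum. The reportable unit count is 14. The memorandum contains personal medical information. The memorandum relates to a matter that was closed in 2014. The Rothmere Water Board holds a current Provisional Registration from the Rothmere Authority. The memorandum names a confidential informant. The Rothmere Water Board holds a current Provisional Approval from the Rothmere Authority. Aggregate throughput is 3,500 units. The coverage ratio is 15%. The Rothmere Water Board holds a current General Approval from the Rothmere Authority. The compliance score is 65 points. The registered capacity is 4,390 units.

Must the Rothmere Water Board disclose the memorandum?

Yes — the Rothmere Water Board must disclose the memorandum.

Exception (a) fails — no current Annual Approval is held.
Exception (b) fails — the memorandum relates to a closed matter.
Exception (c) requires that the baseline figure is less than 130; but the baseline figure is 136, not less than 130, so (c) is unavailable.
Exception (d) requires that the reference index is at least 811; but the reference index is 692, short of 811, so (d) is unavailable.
Exception (e): the memorandum names a confidential informant; a written security-exemption finding has been issued — every condition holds. However, paragraphs (j)–(p) must be considered: (j) applies — the coverage ratio is 15%, meeting the 14% threshold. (k) would limit (j) — a current Class 5 Approval is held — but (l) sets (k) aside: (l) is triggered — aggregate throughput is 3,500 units, under the 4,400 units limit. (m) would limit (l) — Greta is the subject of the memorandum — but (n) sets (m) aside: (n) applies — the reportable unit count is 14, meeting the 14 threshold. (o) would limit (n) — a current Category 3 Exemption Letter is held — but (p) sets (o) aside: (p) operates — assessed value is $168,000, under the $237,500 limit. (e) is therefore removed.
None of the exceptions is available; § 76.9 applies in full.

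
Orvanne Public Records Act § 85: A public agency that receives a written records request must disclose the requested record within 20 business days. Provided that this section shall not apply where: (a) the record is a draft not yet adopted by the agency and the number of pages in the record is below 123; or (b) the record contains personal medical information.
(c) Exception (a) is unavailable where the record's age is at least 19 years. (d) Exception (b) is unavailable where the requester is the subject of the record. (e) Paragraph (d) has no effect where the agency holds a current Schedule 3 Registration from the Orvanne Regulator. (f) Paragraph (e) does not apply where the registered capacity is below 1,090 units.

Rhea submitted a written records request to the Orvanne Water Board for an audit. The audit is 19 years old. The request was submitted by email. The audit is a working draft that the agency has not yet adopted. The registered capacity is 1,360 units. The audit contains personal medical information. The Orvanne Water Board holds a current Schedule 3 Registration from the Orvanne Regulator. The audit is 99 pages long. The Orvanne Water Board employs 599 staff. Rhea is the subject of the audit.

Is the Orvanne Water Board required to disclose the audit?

No — exception (b) applies; the Orvanne Water Board is not required to disclose the audit.

All of (a)'s requirements are met (the audit is an unadopted draft; the number of pages in the record is 99, below the 123 limit). However, paragraph (c) must be considered: (c) operates against (a): the record's age is 19 years, meeting the 19 years threshold. Exception (a) does not apply.
Exception (b): the audit contains personal medical information — every condition holds. As to paragraphs (d)–(f): (d) would limit (b) — Rhea is the subject of the audit — but (e) sets (d) aside: (e) operates against (d): a current Schedule 3 Registration is held. (f), which would lift (e), is not engaged — the registered capacity is 1,360 units, not below 1,090 units. Exception (b) stands.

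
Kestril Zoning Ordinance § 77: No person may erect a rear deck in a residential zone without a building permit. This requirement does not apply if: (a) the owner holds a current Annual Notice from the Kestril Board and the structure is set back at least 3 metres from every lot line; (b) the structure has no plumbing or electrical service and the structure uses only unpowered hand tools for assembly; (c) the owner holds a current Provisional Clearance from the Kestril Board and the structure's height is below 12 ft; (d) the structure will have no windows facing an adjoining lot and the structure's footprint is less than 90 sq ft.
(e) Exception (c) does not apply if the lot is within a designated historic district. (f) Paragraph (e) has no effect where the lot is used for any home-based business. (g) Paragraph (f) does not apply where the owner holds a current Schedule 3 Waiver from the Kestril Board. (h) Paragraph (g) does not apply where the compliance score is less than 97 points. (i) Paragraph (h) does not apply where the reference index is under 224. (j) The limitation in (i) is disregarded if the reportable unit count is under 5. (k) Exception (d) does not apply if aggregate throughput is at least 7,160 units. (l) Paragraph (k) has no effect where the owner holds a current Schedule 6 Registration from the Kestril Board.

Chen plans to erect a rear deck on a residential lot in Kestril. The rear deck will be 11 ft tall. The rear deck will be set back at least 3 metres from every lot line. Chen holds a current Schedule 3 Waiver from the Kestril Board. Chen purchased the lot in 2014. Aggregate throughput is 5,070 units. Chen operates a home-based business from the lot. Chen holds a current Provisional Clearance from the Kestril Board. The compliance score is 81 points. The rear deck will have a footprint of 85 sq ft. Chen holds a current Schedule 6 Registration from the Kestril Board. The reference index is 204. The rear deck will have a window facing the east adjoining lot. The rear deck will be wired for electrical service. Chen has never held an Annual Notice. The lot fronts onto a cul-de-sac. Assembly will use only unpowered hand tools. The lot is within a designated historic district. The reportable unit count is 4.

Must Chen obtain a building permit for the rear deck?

Exception (a) requires that the owner holds a current Annual Notice from the Kestril Board; but no current Annual Notice is held, so (a) is unavailable.
Exception (b) requires that the structure has no plumbing or electrical service; but electrical service is planned, so (b) is unavailable.
Exception (c): a current Provisional Clearance is held; the structure's height is 11 ft, below the 12 ft limit — every condition holds. As to paragraphs (e)–(j): (e) operates (the lot is in a historic district), but is overridden by (f): (f) operates against (e): a home-based business operates on the lot. (g) would limit (f) — a current Schedule 3 Waiver is held — but (h) sets (g) aside: (h) operates against (g): the compliance score is 81 points, less than the 97 points limit. (i) applies (the reference index is 204, under the 224 limit), but is itself disapplied by (j): (j) operates against (i): the reportable unit count is 4, under the 5 limit. So (c) applies.
Exception (d) requires that the structure will have no windows facing an adjoining lot; but a window faces an adjoining lot, so (d) is unavailable.

No — exception (c) applies; Chen does not need a building permit.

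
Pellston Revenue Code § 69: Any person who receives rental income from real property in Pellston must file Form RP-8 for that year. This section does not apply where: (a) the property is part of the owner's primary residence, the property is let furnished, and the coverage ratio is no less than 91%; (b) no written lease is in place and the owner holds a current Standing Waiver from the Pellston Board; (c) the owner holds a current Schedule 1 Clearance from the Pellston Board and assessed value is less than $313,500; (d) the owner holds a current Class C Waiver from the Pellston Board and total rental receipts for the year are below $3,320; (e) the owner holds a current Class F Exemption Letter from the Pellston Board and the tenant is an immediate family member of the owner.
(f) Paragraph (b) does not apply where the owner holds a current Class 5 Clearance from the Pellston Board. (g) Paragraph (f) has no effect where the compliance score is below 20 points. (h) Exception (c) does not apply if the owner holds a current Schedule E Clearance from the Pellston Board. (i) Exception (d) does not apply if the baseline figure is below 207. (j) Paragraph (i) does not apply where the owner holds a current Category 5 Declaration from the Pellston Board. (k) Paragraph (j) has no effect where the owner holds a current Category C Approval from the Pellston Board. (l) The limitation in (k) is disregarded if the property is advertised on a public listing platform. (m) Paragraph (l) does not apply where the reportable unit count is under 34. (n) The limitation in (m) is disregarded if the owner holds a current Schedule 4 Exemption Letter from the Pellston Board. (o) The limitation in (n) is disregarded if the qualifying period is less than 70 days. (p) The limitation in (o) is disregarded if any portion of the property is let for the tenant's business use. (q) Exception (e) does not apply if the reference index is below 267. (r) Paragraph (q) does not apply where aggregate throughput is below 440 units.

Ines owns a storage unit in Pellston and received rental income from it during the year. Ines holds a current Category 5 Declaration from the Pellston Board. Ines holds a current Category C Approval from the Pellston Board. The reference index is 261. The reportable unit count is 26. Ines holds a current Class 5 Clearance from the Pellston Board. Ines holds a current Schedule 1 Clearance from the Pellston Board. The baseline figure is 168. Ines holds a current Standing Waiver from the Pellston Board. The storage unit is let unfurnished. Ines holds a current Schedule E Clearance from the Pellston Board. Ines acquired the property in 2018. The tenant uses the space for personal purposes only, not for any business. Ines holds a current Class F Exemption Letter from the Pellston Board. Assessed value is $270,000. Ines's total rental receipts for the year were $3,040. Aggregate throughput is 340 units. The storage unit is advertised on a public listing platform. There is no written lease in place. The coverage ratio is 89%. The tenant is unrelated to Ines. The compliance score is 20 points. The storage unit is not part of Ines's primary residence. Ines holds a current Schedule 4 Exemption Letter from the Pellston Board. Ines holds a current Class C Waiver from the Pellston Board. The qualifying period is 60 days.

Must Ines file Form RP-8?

Exception (a) does not apply: the storage unit is not part of the primary residence.
All of (b)'s requirements are met (there is no written lease; a current Standing Waiver is held). Turning to paragraphs (f)–(g): (f) operates against (b): a current Class 5 Clearance is held. (g) is not engaged (the compliance score is 20 points, not below 20 points), so (f) stands. So (b) is unavailable.
All of (c)'s requirements are met (a current Schedule 1 Clearance is held; assessed value is $270,000, less than the $313,500 limit). However, paragraph (h) must be considered: (h) operates against (c): a current Schedule E Clearance is held. (c) is therefore removed.
Exception (d): a current Class C Waiver is held; total rental receipts for the year are $3,040, below the $3,320 limit — every condition holds. But applying paragraphs (i)–(p): (i) operates against (d): the baseline figure is 168, below the 207 limit. (j) is engaged (a current Category 5 Declaration is held), but yields to (k): (k) is engaged — a current Category C Approval is held. (l) would limit (k) — the property is publicly advertised — but (m) sets (l) aside: (m) is engaged — the reportable unit count is 26, under the 34 limit. (n) operates (a current Schedule 4 Exemption Letter is held), but yields to (o): (o) is triggered — the qualifying period is 60 days, less than the 70 days limit. (p) is not engaged (the space is used for personal purposes only), so (o) stands. (d) is therefore removed.
Exception (e) requires that the tenant is an immediate family member of the owner; but the tenant is unrelated to the owner, so (e) is unavailable.
No exception is made out. Ines falls within the general rule.

Yes — Ines must file Form RP-8.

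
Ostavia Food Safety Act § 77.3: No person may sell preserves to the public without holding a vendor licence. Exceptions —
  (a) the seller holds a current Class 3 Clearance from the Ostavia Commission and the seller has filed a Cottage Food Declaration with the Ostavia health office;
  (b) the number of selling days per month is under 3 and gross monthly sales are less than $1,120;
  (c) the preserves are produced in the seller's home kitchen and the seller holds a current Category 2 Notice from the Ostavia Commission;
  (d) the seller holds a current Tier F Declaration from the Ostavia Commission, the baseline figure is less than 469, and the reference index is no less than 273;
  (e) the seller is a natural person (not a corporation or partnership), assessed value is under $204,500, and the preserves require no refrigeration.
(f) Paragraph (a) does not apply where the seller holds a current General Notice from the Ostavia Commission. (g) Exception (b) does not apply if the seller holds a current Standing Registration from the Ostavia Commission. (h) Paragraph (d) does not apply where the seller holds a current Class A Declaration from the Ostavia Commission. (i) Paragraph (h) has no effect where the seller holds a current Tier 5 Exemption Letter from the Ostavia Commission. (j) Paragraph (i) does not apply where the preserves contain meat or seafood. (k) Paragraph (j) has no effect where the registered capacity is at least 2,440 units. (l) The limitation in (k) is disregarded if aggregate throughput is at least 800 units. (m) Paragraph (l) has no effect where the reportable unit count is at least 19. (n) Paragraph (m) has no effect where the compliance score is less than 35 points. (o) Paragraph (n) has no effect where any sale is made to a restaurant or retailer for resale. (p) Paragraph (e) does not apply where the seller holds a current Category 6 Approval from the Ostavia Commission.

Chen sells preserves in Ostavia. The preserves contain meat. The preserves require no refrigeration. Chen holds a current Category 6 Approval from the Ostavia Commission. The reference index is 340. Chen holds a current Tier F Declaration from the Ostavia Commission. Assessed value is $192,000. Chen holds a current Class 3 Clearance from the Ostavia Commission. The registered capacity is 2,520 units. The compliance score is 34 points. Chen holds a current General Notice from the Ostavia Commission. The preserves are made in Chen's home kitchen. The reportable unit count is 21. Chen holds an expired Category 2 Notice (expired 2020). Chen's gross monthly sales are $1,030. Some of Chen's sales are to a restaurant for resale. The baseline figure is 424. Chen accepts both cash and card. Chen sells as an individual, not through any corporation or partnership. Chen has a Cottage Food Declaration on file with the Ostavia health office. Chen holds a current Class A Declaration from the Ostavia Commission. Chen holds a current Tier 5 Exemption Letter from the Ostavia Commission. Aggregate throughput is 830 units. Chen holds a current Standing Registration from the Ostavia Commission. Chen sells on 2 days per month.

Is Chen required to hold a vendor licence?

Exception (a) is satisfied on its face — a current Class 3 Clearance is held; a Cottage Food Declaration is on file. But applying paragraph (f): (f) operates — a current General Notice is held. Exception (a) does not apply.
All of (b)'s requirements are met (the number of selling days per month is 2, under the 3 limit; gross monthly sales are $1,030, less than the $1,120 limit). However, paragraph (g) must be considered: (g) is engaged — a current Standing Registration is held. Exception (b) does not apply.
Exception (c) does not apply: there is no Category 2 Notice in force.
All of (d)'s requirements are met (a current Tier F Declaration is held; the baseline figure is 424, less than the 469 limit; the reference index is 340, meeting the 273 threshold). As to paragraphs (h)–(o): (h) is engaged (a current Class A Declaration is held), but is displaced by (i): (i) applies — a current Tier 5 Exemption Letter is held. (j) operates (the preserves contain meat), but is overridden by (k): (k) operates against (j): the registered capacity is 2,520 units, meeting the 2,440 units threshold. (l) applies (aggregate throughput is 830 units, meeting the 800 units threshold), but is set aside by (m): (m) is engaged — the reportable unit count is 21, meeting the 19 threshold. (n) would limit (m) — the compliance score is 34 points, less than the 35 points limit — but (o) sets (n) aside: (o) operates against (n): some sales are to a restaurant for resale. Exception (d) stands.
All of (e)'s requirements are met (the seller is a natural person; assessed value is $192,000, under the $204,500 limit; the preserves are shelf-stable). However, paragraph (p) must be considered: (p) operates against (e): a current Category 6 Approval is held. So (e) is unavailable.

No — exception (d) applies; Chen is not required to hold a vendor licence.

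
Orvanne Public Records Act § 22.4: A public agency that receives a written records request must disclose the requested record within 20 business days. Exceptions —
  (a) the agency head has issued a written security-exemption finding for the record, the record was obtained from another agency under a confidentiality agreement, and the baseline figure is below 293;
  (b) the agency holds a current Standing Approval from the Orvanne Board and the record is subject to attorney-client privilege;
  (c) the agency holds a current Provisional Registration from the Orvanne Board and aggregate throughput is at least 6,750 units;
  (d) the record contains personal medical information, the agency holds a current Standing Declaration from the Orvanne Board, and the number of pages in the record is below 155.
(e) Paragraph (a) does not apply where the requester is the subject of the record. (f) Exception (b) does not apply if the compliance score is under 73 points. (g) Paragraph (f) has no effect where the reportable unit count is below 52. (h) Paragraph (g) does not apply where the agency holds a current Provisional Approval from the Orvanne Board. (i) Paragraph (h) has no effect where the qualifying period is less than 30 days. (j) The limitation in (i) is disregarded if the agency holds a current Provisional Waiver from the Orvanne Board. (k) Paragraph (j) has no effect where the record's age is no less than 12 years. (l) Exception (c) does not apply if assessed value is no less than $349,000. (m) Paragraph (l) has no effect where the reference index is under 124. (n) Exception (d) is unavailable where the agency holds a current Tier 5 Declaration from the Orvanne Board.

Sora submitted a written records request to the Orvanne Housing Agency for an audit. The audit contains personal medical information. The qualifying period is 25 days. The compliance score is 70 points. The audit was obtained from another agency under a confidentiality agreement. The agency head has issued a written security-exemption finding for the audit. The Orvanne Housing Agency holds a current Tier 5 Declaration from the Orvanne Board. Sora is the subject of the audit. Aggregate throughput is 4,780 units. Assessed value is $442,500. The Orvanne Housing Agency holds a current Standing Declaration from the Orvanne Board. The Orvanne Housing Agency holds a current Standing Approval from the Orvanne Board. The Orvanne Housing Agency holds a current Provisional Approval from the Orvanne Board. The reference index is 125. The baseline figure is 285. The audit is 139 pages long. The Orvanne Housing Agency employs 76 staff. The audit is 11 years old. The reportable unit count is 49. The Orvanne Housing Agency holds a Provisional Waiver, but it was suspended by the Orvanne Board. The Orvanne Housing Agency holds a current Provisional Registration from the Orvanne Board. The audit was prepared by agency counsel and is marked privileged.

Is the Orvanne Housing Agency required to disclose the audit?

Exception (a) is satisfied on its face — a written security-exemption finding has been issued; the audit was obtained under a confidentiality agreement; the baseline figure is 285, below the 293 limit. But: (e) operates — Sora is the subject of the audit. So (a) is unavailable.
Exception (b): a current Standing Approval is held; the audit is privileged — every condition holds. Considering the limiting provisions: (f) would limit (b) — the compliance score is 70 points, under the 73 points limit — but (g) sets (f) aside: (g) operates against (f): the reportable unit count is 49, below the 52 limit. (h) would limit (g) — a current Provisional Approval is held — but (i) sets (h) aside: (i) is engaged — the qualifying period is 25 days, less than the 30 days limit. (j) is not triggered (there is no Provisional Waiver in force), so (i) stands. (b) remains available.
Exception (c) requires that aggregate throughput is at least 6,750 units; but aggregate throughput is 4,780 units, short of 6,750 units, so (c) is unavailable.
All of (d)'s requirements are met (the audit contains personal medical information; a current Standing Declaration is held; the number of pages in the record is 139, below the 155 limit). But: (n) operates against (d): a current Tier 5 Declaration is held. So (d) is unavailable.

No — exception (b) applies; the Orvanne Housing Agency is not required to disclose the audit.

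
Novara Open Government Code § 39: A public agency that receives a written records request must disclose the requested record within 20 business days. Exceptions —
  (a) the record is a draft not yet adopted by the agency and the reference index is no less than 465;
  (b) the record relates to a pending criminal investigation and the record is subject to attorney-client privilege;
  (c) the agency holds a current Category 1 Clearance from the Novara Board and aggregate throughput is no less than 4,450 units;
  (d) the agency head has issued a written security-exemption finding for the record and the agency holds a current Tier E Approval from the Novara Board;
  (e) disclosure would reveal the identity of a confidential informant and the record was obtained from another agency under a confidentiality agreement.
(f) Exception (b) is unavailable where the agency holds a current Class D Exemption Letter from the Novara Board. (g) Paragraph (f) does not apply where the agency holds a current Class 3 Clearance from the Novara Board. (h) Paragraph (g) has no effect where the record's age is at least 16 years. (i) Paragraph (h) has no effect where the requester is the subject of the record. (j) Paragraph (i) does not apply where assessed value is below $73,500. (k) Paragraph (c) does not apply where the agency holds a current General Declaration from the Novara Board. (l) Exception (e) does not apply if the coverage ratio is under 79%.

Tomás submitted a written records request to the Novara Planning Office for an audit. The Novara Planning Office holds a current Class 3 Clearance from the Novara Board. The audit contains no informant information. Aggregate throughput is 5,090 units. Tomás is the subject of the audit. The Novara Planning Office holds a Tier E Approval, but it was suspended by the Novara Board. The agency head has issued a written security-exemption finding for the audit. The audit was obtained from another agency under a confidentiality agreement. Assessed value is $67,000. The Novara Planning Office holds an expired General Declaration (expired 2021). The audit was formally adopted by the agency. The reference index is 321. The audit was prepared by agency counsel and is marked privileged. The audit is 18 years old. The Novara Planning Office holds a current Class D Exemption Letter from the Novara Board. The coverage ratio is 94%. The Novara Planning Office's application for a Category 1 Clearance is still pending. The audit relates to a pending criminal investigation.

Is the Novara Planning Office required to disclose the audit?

Yes — the Novara Planning Office must disclose the audit.

Exception (a) requires that the record is a draft not yet adopted by the agency; but the audit has been formally adopted, so (a) is unavailable.
Exception (b) is satisfied on its face — the audit relates to a pending investigation; the audit is privileged. But applying paragraphs (f)–(j): (f) operates against (b): a current Class D Exemption Letter is held. (g) operates (a current Class 3 Clearance is held), but is itself disapplied by (h): (h) applies — the record's age is 18 years, meeting the 16 years threshold. (i) would limit (h) — Tomás is the subject of the audit — but (j) sets (i) aside: (j) operates against (i): assessed value is $67,000, below the $73,500 limit. So (b) is unavailable.
Exception (c) does not apply: no current Category 1 Clearance is held.
Exception (d) fails — no current Tier E Approval is held.
Exception (e) does not apply: the audit contains no informant information.
No exception is made out. the Novara Planning Office falls within the general rule.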